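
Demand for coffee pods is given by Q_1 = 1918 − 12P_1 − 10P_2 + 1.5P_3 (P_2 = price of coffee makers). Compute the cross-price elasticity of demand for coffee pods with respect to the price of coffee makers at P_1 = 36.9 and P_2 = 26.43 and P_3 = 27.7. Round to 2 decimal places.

-0.21

At P_1 = 36.9 and P_2 = 26.43 and P_3 = 27.7: Q_1 = 1252.45.
∂Q_1/∂P_2 = -10.
ε = (∂Q_1/∂P_2)(P_2/Q_1) = -10 × (26.43/1252.45) ≈ -0.21.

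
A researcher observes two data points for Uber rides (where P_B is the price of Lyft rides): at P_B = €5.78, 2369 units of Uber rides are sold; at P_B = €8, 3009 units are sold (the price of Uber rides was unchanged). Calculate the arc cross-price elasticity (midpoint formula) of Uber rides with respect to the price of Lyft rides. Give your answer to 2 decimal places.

0.74

ΔQ_A = 3009 − 2369 = 640; ΔP_B = 8 − 5.78 = 2.22.
Midpoints: Q̄_A = 2689.0, P̄_B = 6.89.
ε = (ΔQ_A/Q̄_A)/(ΔP_B/P̄_B) = (640/2689.0)/(2.22/6.89) ≈ 0.74.
ε > 0: Uber rides and Lyft rides are substitutes.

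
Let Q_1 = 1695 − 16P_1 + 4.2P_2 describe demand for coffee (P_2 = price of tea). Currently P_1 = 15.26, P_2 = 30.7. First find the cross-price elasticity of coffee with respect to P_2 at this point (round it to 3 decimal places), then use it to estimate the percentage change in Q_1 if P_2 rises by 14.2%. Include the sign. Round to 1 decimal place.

At P_1 = 15.26, P_2 = 30.7: Q_1 = 1579.78.
∂Q_1/∂P_2 = 4.2.
ε = (∂Q_1/∂P_2)(P_2/Q_1) = 4.2000 × 30.7/1579.78 ≈ 0.082.
%ΔQ_1 ≈ ε × %ΔP_2 = 0.082 × (14.2%) = 1.2%.

1.2%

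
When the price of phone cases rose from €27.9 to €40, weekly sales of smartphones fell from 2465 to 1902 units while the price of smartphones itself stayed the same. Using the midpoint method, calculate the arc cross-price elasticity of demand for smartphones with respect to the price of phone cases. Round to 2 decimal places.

ΔQ_A = 1902 − 2465 = -563; ΔP_B = 40 − 27.9 = 12.1.
Midpoints: Q̄_A = 2183.5, P̄_B = 33.95.
ε = (ΔQ_A/Q̄_A)/(ΔP_B/P̄_B) = (-563/2183.5)/(12.1/33.95) ≈ -0.72.

-0.72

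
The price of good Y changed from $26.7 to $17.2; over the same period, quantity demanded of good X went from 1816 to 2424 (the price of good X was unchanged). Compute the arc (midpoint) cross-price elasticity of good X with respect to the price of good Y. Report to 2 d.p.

ΔQ_X = 2424 − 1816 = 608; ΔP_Y = 17.2 − 26.7 = -9.5.
Midpoints: Q̄_X = 2120.0, P̄_Y = 21.95.
ε = (ΔQ_X/Q̄_X)/(ΔP_Y/P̄_Y) = (608/2120.0)/(-9.5/21.95) ≈ -0.66.
ε < 0: good X and good Y are complements.

-0.66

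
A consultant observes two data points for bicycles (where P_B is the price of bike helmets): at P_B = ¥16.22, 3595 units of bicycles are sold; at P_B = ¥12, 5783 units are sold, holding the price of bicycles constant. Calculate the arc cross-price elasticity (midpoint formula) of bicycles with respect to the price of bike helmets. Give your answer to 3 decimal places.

ΔQ_A = 5783 − 3595 = 2188; ΔP_B = 12 − 16.22 = -4.22.
Midpoints: Q̄_A = 4689.0, P̄_B = 14.11.
ε = (ΔQ_A/Q̄_A)/(ΔP_B/P̄_B) = (2188/4689.0)/(-4.22/14.11) ≈ -1.560.
ε < 0: bicycles and bike helmets are complements.

-1.560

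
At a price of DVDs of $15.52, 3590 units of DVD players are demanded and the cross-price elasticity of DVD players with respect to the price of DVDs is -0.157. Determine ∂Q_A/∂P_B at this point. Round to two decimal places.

ε = (∂Q_A/∂P_B)·(P_B/Q_A) ⇒ ∂Q_A/∂P_B = ε·Q_A/P_B = -0.157 × 3590/15.52 ≈ -36.32.

-36.32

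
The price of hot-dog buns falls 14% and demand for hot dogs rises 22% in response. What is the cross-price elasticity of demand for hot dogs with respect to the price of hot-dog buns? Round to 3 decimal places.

-1.571

ε = (%ΔQ of hot dogs) / (%ΔP of hot-dog buns) = (22%) / (-14%) ≈ -1.571.
Negative cross-price elasticity: complements.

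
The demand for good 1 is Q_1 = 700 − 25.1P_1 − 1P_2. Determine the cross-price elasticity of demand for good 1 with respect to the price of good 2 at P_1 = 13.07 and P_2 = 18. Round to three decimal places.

At P_1 = 13.07 and P_2 = 18: Q_1 = 353.943.
∂Q_1/∂P_2 = -1.
ε = (∂Q_1/∂P_2)(P_2/Q_1) = -1 × (18/353.943) ≈ -0.051.
Since ε < 0, good 1 and good 2 are complements.

-0.051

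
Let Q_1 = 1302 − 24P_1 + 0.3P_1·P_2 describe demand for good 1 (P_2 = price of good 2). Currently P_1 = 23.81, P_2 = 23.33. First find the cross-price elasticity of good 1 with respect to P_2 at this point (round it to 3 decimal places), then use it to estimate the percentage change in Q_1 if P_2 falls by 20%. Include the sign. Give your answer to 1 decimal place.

-3.7%

At P_1 = 23.81, P_2 = 23.33: Q_1 = 897.206.
∂Q_1/∂P_2 = 0.3P_1 = 7.1430.
ε = (∂Q_1/∂P_2)(P_2/Q_1) = 7.1430 × 23.33/897.206 ≈ 0.186.
%ΔQ_1 ≈ ε × %ΔP_2 = 0.186 × (-20%) = -3.7%.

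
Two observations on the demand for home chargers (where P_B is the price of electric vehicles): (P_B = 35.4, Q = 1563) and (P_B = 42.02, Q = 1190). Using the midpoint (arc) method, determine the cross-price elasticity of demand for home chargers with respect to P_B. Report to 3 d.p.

ΔQ_A = 1190 − 1563 = -373; ΔP_B = 42.02 − 35.4 = 6.62.
Midpoints: Q̄_A = 1376.5, P̄_B = 38.71.
ε = (ΔQ_A/Q̄_A)/(ΔP_B/P̄_B) = (-373/1376.5)/(6.62/38.71) ≈ -1.585.
ε < 0: home chargers and electric vehicles are complements.

-1.585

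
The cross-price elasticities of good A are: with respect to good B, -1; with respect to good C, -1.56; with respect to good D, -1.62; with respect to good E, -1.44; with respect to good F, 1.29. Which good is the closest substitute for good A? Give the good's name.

Substitutes have ε > 0. Among the positive values, 1.29 (good F) is largest.

good F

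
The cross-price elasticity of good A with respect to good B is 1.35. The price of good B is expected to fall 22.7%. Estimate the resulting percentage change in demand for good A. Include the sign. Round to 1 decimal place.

-30.6%

%ΔQ ≈ ε × %ΔP of good B = 1.35 × (-22.7%) = -30.6%.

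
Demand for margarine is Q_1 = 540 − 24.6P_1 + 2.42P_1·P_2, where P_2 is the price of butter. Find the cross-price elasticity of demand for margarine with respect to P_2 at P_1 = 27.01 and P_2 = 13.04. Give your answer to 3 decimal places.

1.171

At P_1 = 27.01 and P_2 = 13.04: Q_1 = 727.903.
∂Q_1/∂P_2 = 2.42P_1 = 2.42(27.01) = 65.3642.
ε = (∂Q_1/∂P_2)(P_2/Q_1) = 65.3642 × (13.04/727.903) ≈ 1.171.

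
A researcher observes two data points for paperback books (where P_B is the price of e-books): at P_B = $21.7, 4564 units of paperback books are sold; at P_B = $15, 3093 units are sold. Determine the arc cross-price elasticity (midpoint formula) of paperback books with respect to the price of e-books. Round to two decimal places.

1.05

ΔQ_A = 3093 − 4564 = -1471; ΔP_B = 15 − 21.7 = -6.7.
Midpoints: Q̄_A = 3828.5, P̄_B = 18.35.
ε = (ΔQ_A/Q̄_A)/(ΔP_B/P̄_B) = (-1471/3828.5)/(-6.7/18.35) ≈ 1.05.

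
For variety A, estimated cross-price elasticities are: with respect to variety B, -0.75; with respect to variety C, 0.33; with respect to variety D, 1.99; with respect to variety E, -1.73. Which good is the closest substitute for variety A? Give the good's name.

Substitutes have ε > 0. Among the positive values, 1.99 (variety D) is largest.

variety D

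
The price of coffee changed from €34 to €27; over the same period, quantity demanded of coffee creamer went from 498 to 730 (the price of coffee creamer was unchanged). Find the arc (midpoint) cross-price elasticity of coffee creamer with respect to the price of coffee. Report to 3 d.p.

ΔQ_A = 730 − 498 = 232; ΔP_B = 27 − 34 = -7.
Midpoints: Q̄_A = 614.0, P̄_B = 30.50.
ε = (ΔQ_A/Q̄_A)/(ΔP_B/P̄_B) = (232/614.0)/(-7/30.50) ≈ -1.646.

-1.646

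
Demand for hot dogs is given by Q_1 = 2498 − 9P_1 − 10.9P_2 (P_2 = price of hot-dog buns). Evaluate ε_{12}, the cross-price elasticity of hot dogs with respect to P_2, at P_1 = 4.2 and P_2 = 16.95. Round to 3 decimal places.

At P_1 = 4.2 and P_2 = 16.95: Q_1 = 2275.445.
∂Q_1/∂P_2 = -10.9.
ε = (∂Q_1/∂P_2)(P_2/Q_1) = -10.9 × (16.95/2275.445) ≈ -0.081.

-0.081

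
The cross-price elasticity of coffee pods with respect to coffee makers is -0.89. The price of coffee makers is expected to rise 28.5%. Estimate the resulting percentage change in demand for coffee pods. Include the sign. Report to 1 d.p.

-25.4%

%ΔQ ≈ ε × %ΔP of coffee makers = -0.89 × (28.5%) = -25.4%.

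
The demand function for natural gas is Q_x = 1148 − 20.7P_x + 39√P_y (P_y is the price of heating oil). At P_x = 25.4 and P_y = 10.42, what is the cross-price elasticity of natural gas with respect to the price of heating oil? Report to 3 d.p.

At P_x = 25.4 and P_y = 10.42: Q_x = 748.112.
∂Q_x/∂P_y = 39/(2√P_y) = 39/(2√10.42) = 6.0409.
ε = (∂Q_x/∂P_y)(P_y/Q_x) = 6.0409 × (10.42/748.112) ≈ 0.084.

0.084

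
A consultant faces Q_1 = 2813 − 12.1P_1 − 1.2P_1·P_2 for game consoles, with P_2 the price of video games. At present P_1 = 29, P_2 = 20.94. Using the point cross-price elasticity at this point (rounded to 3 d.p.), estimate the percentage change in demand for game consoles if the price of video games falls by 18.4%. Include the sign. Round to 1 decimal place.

7.7%

At P_1 = 29, P_2 = 20.94: Q_1 = 1733.388.
∂Q_1/∂P_2 = -1.2P_1 = -34.8000.
ε = (∂Q_1/∂P_2)(P_2/Q_1) = -34.8000 × 20.94/1733.388 ≈ -0.420.
%ΔQ_1 ≈ ε × %ΔP_2 = -0.420 × (-18.4%) = 7.7%.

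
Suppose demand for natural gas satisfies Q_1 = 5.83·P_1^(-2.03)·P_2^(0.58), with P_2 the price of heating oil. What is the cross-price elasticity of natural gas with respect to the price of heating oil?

In a log-linear (constant-elasticity) demand function, the coefficient on the exponent of P_2 is the cross-price elasticity.
ε = 0.58. Positive, so natural gas and heating oil are substitutes.

0.58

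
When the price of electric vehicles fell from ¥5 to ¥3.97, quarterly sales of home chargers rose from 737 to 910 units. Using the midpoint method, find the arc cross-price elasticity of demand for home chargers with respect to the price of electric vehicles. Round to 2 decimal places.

ΔQ_A = 910 − 737 = 173; ΔP_B = 3.97 − 5 = -1.03.
Midpoints: Q̄_A = 823.5, P̄_B = 4.49.
ε = (ΔQ_A/Q̄_A)/(ΔP_B/P̄_B) = (173/823.5)/(-1.03/4.49) ≈ -0.91.
ε < 0: home chargers and electric vehicles are complements.

-0.91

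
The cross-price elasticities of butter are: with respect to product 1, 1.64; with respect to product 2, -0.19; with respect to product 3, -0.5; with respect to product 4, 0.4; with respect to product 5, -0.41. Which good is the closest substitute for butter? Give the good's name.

product 1

Substitutes have ε > 0. Among the positive values, 1.64 (product 1) is largest.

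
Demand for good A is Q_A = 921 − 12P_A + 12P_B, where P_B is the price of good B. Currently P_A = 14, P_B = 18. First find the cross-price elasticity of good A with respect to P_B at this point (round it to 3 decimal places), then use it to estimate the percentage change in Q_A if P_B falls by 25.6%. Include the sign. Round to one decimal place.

-5.7%

At P_A = 14, P_B = 18: Q_A = 969.
∂Q_A/∂P_B = 12.
ε = (∂Q_A/∂P_B)(P_B/Q_A) = 12.0000 × 18/969 ≈ 0.223.
%ΔQ_A ≈ ε × %ΔP_B = 0.223 × (-25.6%) = -5.7%.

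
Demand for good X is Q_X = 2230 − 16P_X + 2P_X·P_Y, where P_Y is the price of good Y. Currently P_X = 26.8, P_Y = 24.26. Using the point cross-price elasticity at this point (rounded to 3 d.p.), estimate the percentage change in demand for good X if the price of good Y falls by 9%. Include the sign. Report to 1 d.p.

At P_X = 26.8, P_Y = 24.26: Q_X = 3101.536.
∂Q_X/∂P_Y = 2P_X = 53.6000.
ε = (∂Q_X/∂P_Y)(P_Y/Q_X) = 53.6000 × 24.26/3101.536 ≈ 0.419.
%ΔQ_X ≈ ε × %ΔP_Y = 0.419 × (-9%) = -3.8%.

-3.8%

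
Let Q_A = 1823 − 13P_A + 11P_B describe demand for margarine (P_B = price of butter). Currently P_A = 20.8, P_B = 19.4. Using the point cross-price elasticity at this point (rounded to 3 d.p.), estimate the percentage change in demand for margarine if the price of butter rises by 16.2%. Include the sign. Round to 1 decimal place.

At P_A = 20.8, P_B = 19.4: Q_A = 1766.
∂Q_A/∂P_B = 11.
ε = (∂Q_A/∂P_B)(P_B/Q_A) = 11.0000 × 19.4/1766 ≈ 0.121.
%ΔQ_A ≈ ε × %ΔP_B = 0.121 × (16.2%) = 2.0%.

2.0%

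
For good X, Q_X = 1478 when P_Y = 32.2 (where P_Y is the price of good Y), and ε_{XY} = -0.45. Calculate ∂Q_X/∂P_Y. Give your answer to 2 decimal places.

-20.66

ε = (∂Q_X/∂P_Y)·(P_Y/Q_X) ⇒ ∂Q_X/∂P_Y = ε·Q_X/P_Y = -0.45 × 1478/32.2 ≈ -20.66.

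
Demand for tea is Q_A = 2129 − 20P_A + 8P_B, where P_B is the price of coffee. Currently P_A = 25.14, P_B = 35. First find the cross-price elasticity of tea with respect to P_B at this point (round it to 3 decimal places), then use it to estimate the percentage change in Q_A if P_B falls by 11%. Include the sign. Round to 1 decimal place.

At P_A = 25.14, P_B = 35: Q_A = 1906.2.
∂Q_A/∂P_B = 8.
ε = (∂Q_A/∂P_B)(P_B/Q_A) = 8.0000 × 35/1906.2 ≈ 0.147.
%ΔQ_A ≈ ε × %ΔP_B = 0.147 × (-11%) = -1.6%.

-1.6%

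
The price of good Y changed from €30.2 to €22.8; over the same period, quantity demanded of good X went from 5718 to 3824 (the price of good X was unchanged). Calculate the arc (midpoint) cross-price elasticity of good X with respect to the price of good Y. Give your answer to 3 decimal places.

ΔQ_X = 3824 − 5718 = -1894; ΔP_Y = 22.8 − 30.2 = -7.4.
Midpoints: Q̄_X = 4771.0, P̄_Y = 26.50.
ε = (ΔQ_X/Q̄_X)/(ΔP_Y/P̄_Y) = (-1894/4771.0)/(-7.4/26.50) ≈ 1.422.
ε > 0: good X and good Y are substitutes.

1.422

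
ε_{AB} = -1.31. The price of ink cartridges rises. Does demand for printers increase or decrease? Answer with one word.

ε < 0 and the price of ink cartridges rises, so the quantity of printers moves in the opposite direction: it decreases.

decrease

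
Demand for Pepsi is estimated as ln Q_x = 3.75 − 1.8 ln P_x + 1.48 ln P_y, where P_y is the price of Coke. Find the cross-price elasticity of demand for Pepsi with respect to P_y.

In a log-linear (constant-elasticity) demand function, the coefficient on ln P_y is the cross-price elasticity.
ε = 1.48. Positive, so Pepsi and Coke are substitutes.

1.48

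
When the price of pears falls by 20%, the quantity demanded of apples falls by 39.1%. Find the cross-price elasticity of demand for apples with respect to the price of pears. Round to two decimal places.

1.96

ε = (%ΔQ of apples) / (%ΔP of pears) = (-39.1%) / (-20%) ≈ 1.96.
Positive cross-price elasticity: substitutes.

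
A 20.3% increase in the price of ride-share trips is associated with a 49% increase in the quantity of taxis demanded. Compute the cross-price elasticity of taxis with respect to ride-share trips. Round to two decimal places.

ε = (%ΔQ of taxis) / (%ΔP of ride-share trips) = (49%) / (20.3%) ≈ 2.41.
Positive cross-price elasticity: substitutes.

2.41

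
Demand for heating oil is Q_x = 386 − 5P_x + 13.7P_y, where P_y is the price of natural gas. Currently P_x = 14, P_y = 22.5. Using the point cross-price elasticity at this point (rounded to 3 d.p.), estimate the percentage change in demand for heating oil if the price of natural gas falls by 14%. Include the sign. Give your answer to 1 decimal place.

At P_x = 14, P_y = 22.5: Q_x = 624.25.
∂Q_x/∂P_y = 13.7.
ε = (∂Q_x/∂P_y)(P_y/Q_x) = 13.7000 × 22.5/624.25 ≈ 0.494.
%ΔQ_x ≈ ε × %ΔP_y = 0.494 × (-14%) = -6.9%.

-6.9%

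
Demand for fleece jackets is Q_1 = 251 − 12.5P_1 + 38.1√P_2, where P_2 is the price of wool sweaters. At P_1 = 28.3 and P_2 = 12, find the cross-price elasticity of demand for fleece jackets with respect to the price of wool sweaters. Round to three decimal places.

At P_1 = 28.3 and P_2 = 12: Q_1 = 29.232.
∂Q_1/∂P_2 = 38.1/(2√P_2) = 38.1/(2√12) = 5.4993.
ε = (∂Q_1/∂P_2)(P_2/Q_1) = 5.4993 × (12/29.232) ≈ 2.257.
ε > 0: substitutes.

2.257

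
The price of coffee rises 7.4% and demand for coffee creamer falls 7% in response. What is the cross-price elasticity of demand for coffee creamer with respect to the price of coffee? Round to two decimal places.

ε = (%ΔQ of coffee creamer) / (%ΔP of coffee) = (-7%) / (7.4%) ≈ -0.95.
Negative cross-price elasticity: complements.

-0.95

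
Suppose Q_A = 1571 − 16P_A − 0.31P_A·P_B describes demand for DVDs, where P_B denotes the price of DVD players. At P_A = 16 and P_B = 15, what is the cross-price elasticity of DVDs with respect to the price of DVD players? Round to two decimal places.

At P_A = 16 and P_B = 15: Q_A = 1240.6.
∂Q_A/∂P_B = -0.31P_A = -0.31(16) = -4.9600.
ε = (∂Q_A/∂P_B)(P_B/Q_A) = -4.9600 × (15/1240.6) ≈ -0.06.

-0.06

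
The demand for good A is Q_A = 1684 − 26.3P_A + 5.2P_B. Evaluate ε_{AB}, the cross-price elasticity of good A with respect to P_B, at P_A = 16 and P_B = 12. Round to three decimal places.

At P_A = 16 and P_B = 12: Q_A = 1325.6.
∂Q_A/∂P_B = 5.2.
ε = (∂Q_A/∂P_B)(P_B/Q_A) = 5.2 × (12/1325.6) ≈ 0.047.
Since ε > 0, good A and good B are substitutes.

0.047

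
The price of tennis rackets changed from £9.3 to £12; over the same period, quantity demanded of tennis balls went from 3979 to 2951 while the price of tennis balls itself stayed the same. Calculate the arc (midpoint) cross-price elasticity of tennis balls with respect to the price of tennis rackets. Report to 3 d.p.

ΔQ_A = 2951 − 3979 = -1028; ΔP_B = 12 − 9.3 = 2.7.
Midpoints: Q̄_A = 3465.0, P̄_B = 10.65.
ε = (ΔQ_A/Q̄_A)/(ΔP_B/P̄_B) = (-1028/3465.0)/(2.7/10.65) ≈ -1.170.
ε < 0: tennis balls and tennis rackets are complements.

-1.170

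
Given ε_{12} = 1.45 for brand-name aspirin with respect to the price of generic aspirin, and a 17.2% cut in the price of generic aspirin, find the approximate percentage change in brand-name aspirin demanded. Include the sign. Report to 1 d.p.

%ΔQ ≈ ε × %ΔP of generic aspirin = 1.45 × (-17.2%) = -24.9%.

-24.9%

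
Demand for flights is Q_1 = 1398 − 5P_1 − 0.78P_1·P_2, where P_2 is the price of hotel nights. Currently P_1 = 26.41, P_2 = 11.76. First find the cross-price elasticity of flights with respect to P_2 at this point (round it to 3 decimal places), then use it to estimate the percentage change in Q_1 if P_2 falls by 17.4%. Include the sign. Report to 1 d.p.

At P_1 = 26.41, P_2 = 11.76: Q_1 = 1023.696.
∂Q_1/∂P_2 = -0.78P_1 = -20.5998.
ε = (∂Q_1/∂P_2)(P_2/Q_1) = -20.5998 × 11.76/1023.696 ≈ -0.237.
%ΔQ_1 ≈ ε × %ΔP_2 = -0.237 × (-17.4%) = 4.1%.

4.1%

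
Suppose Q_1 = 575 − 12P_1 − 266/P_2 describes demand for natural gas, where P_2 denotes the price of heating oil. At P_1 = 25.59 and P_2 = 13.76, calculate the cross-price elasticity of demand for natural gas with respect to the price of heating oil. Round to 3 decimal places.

0.078

At P_1 = 25.59 and P_2 = 13.76: Q_1 = 248.589.
∂Q_1/∂P_2 = 266/P_2² = 1.4049.
ε = (∂Q_1/∂P_2)(P_2/Q_1) = 1.4049 × (13.76/248.589) ≈ 0.078.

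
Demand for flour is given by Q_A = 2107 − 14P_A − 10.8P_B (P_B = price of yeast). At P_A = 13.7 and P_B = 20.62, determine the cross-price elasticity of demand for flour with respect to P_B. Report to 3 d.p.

-0.132

At P_A = 13.7 and P_B = 20.62: Q_A = 1692.504.
∂Q_A/∂P_B = -10.8.
ε = (∂Q_A/∂P_B)(P_B/Q_A) = -10.8 × (20.62/1692.504) ≈ -0.132.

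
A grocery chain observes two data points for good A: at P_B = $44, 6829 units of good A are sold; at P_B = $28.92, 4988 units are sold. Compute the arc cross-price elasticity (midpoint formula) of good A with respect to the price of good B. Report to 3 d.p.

0.753

ΔQ_A = 4988 − 6829 = -1841; ΔP_B = 28.92 − 44 = -15.08.
Midpoints: Q̄_A = 5908.5, P̄_B = 36.46.
ε = (ΔQ_A/Q̄_A)/(ΔP_B/P̄_B) = (-1841/5908.5)/(-15.08/36.46) ≈ 0.753.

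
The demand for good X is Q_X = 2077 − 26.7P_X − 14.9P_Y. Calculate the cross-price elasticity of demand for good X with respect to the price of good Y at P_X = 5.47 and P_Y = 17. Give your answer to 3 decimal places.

At P_X = 5.47 and P_Y = 17: Q_X = 1677.651.
∂Q_X/∂P_Y = -14.9.
ε = (∂Q_X/∂P_Y)(P_Y/Q_X) = -14.9 × (17/1677.651) ≈ -0.151.

-0.151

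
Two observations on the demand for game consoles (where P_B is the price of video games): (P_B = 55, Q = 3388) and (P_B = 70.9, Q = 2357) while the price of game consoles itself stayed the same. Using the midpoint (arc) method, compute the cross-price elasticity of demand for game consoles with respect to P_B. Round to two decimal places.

-1.42

ΔQ_A = 2357 − 3388 = -1031; ΔP_B = 70.9 − 55 = 15.9.
Midpoints: Q̄_A = 2872.5, P̄_B = 62.95.
ε = (ΔQ_A/Q̄_A)/(ΔP_B/P̄_B) = (-1031/2872.5)/(15.9/62.95) ≈ -1.42.
ε < 0: game consoles and video games are complements.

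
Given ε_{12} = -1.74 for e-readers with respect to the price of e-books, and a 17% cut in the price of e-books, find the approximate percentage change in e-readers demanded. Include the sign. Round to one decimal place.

29.6%

%ΔQ ≈ ε × %ΔP of e-books = -1.74 × (-17%) = 29.6%.
Demand for e-readers rises by about 29.6%.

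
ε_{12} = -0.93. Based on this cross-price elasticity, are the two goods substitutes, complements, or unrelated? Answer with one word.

complements

ε = -0.93 < 0, so a higher price of good 2 lowers demand for good 1: complements.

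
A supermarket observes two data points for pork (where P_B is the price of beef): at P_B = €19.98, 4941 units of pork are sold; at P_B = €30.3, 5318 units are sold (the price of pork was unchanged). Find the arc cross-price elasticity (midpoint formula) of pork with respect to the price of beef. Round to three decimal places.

0.179

ΔQ_A = 5318 − 4941 = 377; ΔP_B = 30.3 − 19.98 = 10.32.
Midpoints: Q̄_A = 5129.5, P̄_B = 25.14.
ε = (ΔQ_A/Q̄_A)/(ΔP_B/P̄_B) = (377/5129.5)/(10.32/25.14) ≈ 0.179.
ε > 0: pork and beef are substitutes.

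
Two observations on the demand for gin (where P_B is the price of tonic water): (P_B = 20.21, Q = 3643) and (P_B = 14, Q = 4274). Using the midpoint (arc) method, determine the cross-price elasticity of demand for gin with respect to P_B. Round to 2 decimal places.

ΔQ_A = 4274 − 3643 = 631; ΔP_B = 14 − 20.21 = -6.21.
Midpoints: Q̄_A = 3958.5, P̄_B = 17.11.
ε = (ΔQ_A/Q̄_A)/(ΔP_B/P̄_B) = (631/3958.5)/(-6.21/17.11) ≈ -0.44.
ε < 0: gin and tonic water are complements.

-0.44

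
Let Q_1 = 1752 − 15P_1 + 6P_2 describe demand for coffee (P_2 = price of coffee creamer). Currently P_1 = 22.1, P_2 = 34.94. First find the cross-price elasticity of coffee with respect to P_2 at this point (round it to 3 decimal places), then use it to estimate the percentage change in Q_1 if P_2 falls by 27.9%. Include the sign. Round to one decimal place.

-3.6%

At P_1 = 22.1, P_2 = 34.94: Q_1 = 1630.14.
∂Q_1/∂P_2 = 6.
ε = (∂Q_1/∂P_2)(P_2/Q_1) = 6.0000 × 34.94/1630.14 ≈ 0.129.
%ΔQ_1 ≈ ε × %ΔP_2 = 0.129 × (-27.9%) = -3.6%.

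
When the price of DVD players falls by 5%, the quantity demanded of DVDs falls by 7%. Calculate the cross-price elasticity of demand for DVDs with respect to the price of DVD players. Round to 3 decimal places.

ε = (%ΔQ of DVDs) / (%ΔP of DVD players) = (-7%) / (-5%) ≈ 1.400.
Positive cross-price elasticity: substitutes.

1.400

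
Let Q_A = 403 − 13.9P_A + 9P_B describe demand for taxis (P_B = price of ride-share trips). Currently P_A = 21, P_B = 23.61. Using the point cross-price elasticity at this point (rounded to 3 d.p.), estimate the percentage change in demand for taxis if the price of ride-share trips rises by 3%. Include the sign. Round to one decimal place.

2.0%

At P_A = 21, P_B = 23.61: Q_A = 323.59.
∂Q_A/∂P_B = 9.
ε = (∂Q_A/∂P_B)(P_B/Q_A) = 9.0000 × 23.61/323.59 ≈ 0.657.
%ΔQ_A ≈ ε × %ΔP_B = 0.657 × (3%) = 2.0%.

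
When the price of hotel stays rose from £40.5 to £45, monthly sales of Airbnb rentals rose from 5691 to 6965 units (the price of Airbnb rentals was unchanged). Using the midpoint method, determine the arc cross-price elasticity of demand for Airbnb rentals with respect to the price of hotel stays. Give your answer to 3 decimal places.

ΔQ_A = 6965 − 5691 = 1274; ΔP_B = 45 − 40.5 = 4.5.
Midpoints: Q̄_A = 6328.0, P̄_B = 42.75.
ε = (ΔQ_A/Q̄_A)/(ΔP_B/P̄_B) = (1274/6328.0)/(4.5/42.75) ≈ 1.913.
ε > 0: Airbnb rentals and hotel stays are substitutes.

1.913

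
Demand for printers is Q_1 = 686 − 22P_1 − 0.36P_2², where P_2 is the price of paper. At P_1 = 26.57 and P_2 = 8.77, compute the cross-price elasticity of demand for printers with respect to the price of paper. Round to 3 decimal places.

At P_1 = 26.57 and P_2 = 8.77: Q_1 = 73.771.
∂Q_1/∂P_2 = -0.72P_2 = -0.72(8.77) = -6.3144.
ε = (∂Q_1/∂P_2)(P_2/Q_1) = -6.3144 × (8.77/73.771) ≈ -0.751.
ε < 0: complements.

-0.751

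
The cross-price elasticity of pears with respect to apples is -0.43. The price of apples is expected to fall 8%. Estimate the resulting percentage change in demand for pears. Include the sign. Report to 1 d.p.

%ΔQ ≈ ε × %ΔP of apples = -0.43 × (-8%) = 3.4%.

3.4%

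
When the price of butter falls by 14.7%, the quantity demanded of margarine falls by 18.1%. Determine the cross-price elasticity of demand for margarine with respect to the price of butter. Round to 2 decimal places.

ε = (%ΔQ of margarine) / (%ΔP of butter) = (-18.1%) / (-14.7%) ≈ 1.23.
Positive cross-price elasticity: substitutes.

1.23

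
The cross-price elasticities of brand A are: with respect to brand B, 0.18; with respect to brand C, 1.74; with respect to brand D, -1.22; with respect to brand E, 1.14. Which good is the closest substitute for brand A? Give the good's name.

brand C

Substitutes have ε > 0. Among the positive values, 1.74 (brand C) is largest.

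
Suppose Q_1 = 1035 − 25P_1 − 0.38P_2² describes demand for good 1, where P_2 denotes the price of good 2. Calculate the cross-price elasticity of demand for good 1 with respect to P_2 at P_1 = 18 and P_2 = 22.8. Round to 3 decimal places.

At P_1 = 18 and P_2 = 22.8: Q_1 = 387.461.
∂Q_1/∂P_2 = -0.76P_2 = -0.76(22.8) = -17.3280.
ε = (∂Q_1/∂P_2)(P_2/Q_1) = -17.3280 × (22.8/387.461) ≈ -1.020.
ε < 0: complements.

-1.020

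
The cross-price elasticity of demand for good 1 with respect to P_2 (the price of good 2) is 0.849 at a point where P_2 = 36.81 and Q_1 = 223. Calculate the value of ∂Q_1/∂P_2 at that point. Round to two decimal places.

5.14

ε = (∂Q_1/∂P_2)·(P_2/Q_1) ⇒ ∂Q_1/∂P_2 = ε·Q_1/P_2 = 0.849 × 223/36.81 ≈ 5.14.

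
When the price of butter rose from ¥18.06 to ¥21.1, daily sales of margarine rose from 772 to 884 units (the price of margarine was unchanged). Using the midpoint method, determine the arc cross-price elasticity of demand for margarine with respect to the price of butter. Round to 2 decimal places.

ΔQ_A = 884 − 772 = 112; ΔP_B = 21.1 − 18.06 = 3.04.
Midpoints: Q̄_A = 828.0, P̄_B = 19.58.
ε = (ΔQ_A/Q̄_A)/(ΔP_B/P̄_B) = (112/828.0)/(3.04/19.58) ≈ 0.87.
ε > 0: margarine and butter are substitutes.

0.87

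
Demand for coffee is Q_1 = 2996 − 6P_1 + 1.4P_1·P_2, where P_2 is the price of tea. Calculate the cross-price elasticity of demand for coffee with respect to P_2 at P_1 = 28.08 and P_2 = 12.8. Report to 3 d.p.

At P_1 = 28.08 and P_2 = 12.8: Q_1 = 3330.714.
∂Q_1/∂P_2 = 1.4P_1 = 1.4(28.08) = 39.3120.
ε = (∂Q_1/∂P_2)(P_2/Q_1) = 39.3120 × (12.8/3330.714) ≈ 0.151.

0.151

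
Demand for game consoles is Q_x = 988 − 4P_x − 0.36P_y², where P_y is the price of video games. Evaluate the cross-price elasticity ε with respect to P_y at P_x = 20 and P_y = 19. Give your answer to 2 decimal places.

At P_x = 20 and P_y = 19: Q_x = 778.04.
∂Q_x/∂P_y = -0.72P_y = -0.72(19) = -13.6800.
ε = (∂Q_x/∂P_y)(P_y/Q_x) = -13.6800 × (19/778.04) ≈ -0.33.
ε < 0: complements.

-0.33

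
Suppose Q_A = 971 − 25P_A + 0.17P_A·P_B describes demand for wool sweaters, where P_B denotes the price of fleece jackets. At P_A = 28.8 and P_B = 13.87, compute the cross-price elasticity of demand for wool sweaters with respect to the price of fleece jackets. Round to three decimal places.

At P_A = 28.8 and P_B = 13.87: Q_A = 318.908.
∂Q_A/∂P_B = 0.17P_A = 0.17(28.8) = 4.8960.
ε = (∂Q_A/∂P_B)(P_B/Q_A) = 4.8960 × (13.87/318.908) ≈ 0.213.

0.213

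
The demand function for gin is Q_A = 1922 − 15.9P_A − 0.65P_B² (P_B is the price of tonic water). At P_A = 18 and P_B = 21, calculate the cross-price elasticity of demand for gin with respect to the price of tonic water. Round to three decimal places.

-0.425

At P_A = 18 and P_B = 21: Q_A = 1349.15.
∂Q_A/∂P_B = -1.3P_B = -1.3(21) = -27.3000.
ε = (∂Q_A/∂P_B)(P_B/Q_A) = -27.3000 × (21/1349.15) ≈ -0.425.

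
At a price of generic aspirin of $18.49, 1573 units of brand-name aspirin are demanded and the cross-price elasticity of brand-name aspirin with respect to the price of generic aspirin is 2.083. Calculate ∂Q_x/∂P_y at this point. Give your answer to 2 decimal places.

ε = (∂Q_x/∂P_y)·(P_y/Q_x) ⇒ ∂Q_x/∂P_y = ε·Q_x/P_y = 2.083 × 1573/18.49 ≈ 177.21.

177.21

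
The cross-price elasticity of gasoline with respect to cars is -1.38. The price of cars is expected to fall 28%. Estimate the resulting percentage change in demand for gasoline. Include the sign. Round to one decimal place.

%ΔQ ≈ ε × %ΔP of cars = -1.38 × (-28%) = 38.6%.
Demand for gasoline rises by about 38.6%.

38.6%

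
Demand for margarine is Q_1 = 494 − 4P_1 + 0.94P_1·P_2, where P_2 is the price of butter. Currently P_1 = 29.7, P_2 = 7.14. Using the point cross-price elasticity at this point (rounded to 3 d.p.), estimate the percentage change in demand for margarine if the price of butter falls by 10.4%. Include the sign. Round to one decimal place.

At P_1 = 29.7, P_2 = 7.14: Q_1 = 574.535.
∂Q_1/∂P_2 = 0.94P_1 = 27.9180.
ε = (∂Q_1/∂P_2)(P_2/Q_1) = 27.9180 × 7.14/574.535 ≈ 0.347.
%ΔQ_1 ≈ ε × %ΔP_2 = 0.347 × (-10.4%) = -3.6%.

-3.6%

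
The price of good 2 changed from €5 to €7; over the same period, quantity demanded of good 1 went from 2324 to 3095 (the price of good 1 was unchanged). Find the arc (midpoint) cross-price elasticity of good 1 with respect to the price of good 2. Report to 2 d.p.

0.85

ΔQ_1 = 3095 − 2324 = 771; ΔP_2 = 7 − 5 = 2.
Midpoints: Q̄_1 = 2709.5, P̄_2 = 6.00.
ε = (ΔQ_1/Q̄_1)/(ΔP_2/P̄_2) = (771/2709.5)/(2/6.00) ≈ 0.85.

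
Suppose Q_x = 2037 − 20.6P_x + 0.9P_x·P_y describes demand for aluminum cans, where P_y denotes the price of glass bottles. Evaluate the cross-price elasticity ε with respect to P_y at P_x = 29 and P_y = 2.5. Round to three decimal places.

0.043

At P_x = 29 and P_y = 2.5: Q_x = 1504.85.
∂Q_x/∂P_y = 0.9P_x = 0.9(29) = 26.1000.
ε = (∂Q_x/∂P_y)(P_y/Q_x) = 26.1000 × (2.5/1504.85) ≈ 0.043.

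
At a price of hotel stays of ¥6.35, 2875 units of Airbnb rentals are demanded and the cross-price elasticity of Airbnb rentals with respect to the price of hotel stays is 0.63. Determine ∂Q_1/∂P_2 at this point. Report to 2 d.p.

ε = (∂Q_1/∂P_2)·(P_2/Q_1) ⇒ ∂Q_1/∂P_2 = ε·Q_1/P_2 = 0.63 × 2875/6.35 ≈ 285.24.

285.24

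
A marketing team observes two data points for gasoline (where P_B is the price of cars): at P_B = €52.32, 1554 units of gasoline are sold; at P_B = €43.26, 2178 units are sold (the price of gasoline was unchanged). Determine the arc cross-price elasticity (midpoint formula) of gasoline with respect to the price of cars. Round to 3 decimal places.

ΔQ_A = 2178 − 1554 = 624; ΔP_B = 43.26 − 52.32 = -9.06.
Midpoints: Q̄_A = 1866.0, P̄_B = 47.79.
ε = (ΔQ_A/Q̄_A)/(ΔP_B/P̄_B) = (624/1866.0)/(-9.06/47.79) ≈ -1.764.
ε < 0: gasoline and cars are complements.

-1.764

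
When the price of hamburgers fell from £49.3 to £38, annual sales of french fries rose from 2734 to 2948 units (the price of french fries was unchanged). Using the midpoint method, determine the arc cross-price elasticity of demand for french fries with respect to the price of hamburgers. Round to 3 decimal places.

ΔQ_A = 2948 − 2734 = 214; ΔP_B = 38 − 49.3 = -11.3.
Midpoints: Q̄_A = 2841.0, P̄_B = 43.65.
ε = (ΔQ_A/Q̄_A)/(ΔP_B/P̄_B) = (214/2841.0)/(-11.3/43.65) ≈ -0.291.

-0.291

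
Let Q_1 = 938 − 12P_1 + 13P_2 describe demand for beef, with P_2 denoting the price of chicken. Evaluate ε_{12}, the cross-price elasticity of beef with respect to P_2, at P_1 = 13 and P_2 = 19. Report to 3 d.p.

0.240

At P_1 = 13 and P_2 = 19: Q_1 = 1029.
∂Q_1/∂P_2 = 13.
ε = (∂Q_1/∂P_2)(P_2/Q_1) = 13 × (19/1029) ≈ 0.240.
Since ε > 0, beef and chicken are substitutes.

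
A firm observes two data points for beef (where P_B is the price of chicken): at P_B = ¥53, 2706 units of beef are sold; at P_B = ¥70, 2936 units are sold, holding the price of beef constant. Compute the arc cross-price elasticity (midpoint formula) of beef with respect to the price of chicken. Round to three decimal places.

ΔQ_A = 2936 − 2706 = 230; ΔP_B = 70 − 53 = 17.
Midpoints: Q̄_A = 2821.0, P̄_B = 61.50.
ε = (ΔQ_A/Q̄_A)/(ΔP_B/P̄_B) = (230/2821.0)/(17/61.50) ≈ 0.295.

0.295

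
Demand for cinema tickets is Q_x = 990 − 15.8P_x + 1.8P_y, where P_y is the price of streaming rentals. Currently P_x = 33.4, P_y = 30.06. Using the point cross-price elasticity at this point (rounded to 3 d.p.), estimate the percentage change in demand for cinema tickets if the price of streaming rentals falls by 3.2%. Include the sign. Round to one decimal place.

-0.3%

At P_x = 33.4, P_y = 30.06: Q_x = 516.388.
∂Q_x/∂P_y = 1.8.
ε = (∂Q_x/∂P_y)(P_y/Q_x) = 1.8000 × 30.06/516.388 ≈ 0.105.
%ΔQ_x ≈ ε × %ΔP_y = 0.105 × (-3.2%) = -0.3%.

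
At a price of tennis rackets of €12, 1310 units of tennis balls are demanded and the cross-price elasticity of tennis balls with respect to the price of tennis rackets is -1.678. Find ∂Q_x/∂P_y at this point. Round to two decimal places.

ε = (∂Q_x/∂P_y)·(P_y/Q_x) ⇒ ∂Q_x/∂P_y = ε·Q_x/P_y = -1.678 × 1310/12 ≈ -183.18.

-183.18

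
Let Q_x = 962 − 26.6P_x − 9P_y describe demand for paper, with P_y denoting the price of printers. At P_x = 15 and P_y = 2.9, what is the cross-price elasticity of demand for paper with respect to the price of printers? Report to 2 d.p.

-0.05

At P_x = 15 and P_y = 2.9: Q_x = 536.9.
∂Q_x/∂P_y = -9.
ε = (∂Q_x/∂P_y)(P_y/Q_x) = -9 × (2.9/536.9) ≈ -0.05.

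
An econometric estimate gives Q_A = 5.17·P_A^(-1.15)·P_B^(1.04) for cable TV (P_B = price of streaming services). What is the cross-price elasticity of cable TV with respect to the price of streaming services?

In a log-linear (constant-elasticity) demand function, the coefficient on the exponent of P_B is the cross-price elasticity.
ε = 1.04. Positive, so cable TV and streaming services are substitutes.

1.04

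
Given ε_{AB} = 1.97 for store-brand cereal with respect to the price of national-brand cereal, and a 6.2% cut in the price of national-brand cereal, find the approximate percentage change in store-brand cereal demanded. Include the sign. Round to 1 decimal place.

%ΔQ ≈ ε × %ΔP of national-brand cereal = 1.97 × (-6.2%) = -12.2%.
Demand for store-brand cereal falls by about 12.2%.

-12.2%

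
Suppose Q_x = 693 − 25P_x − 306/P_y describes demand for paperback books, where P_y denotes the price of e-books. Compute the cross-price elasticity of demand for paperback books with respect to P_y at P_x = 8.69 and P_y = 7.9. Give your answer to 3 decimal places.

At P_x = 8.69 and P_y = 7.9: Q_x = 437.016.
∂Q_x/∂P_y = 306/P_y² = 4.9031.
ε = (∂Q_x/∂P_y)(P_y/Q_x) = 4.9031 × (7.9/437.016) ≈ 0.089.

0.089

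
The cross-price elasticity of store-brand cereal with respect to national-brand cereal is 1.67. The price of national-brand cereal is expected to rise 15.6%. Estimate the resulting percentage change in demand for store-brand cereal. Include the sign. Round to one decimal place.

26.1%

%ΔQ ≈ ε × %ΔP of national-brand cereal = 1.67 × (15.6%) = 26.1%.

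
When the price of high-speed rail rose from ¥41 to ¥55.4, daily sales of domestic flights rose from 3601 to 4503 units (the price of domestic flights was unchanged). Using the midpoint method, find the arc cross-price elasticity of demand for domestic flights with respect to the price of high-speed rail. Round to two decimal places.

0.75

ΔQ_A = 4503 − 3601 = 902; ΔP_B = 55.4 − 41 = 14.4.
Midpoints: Q̄_A = 4052.0, P̄_B = 48.20.
ε = (ΔQ_A/Q̄_A)/(ΔP_B/P̄_B) = (902/4052.0)/(14.4/48.20) ≈ 0.75.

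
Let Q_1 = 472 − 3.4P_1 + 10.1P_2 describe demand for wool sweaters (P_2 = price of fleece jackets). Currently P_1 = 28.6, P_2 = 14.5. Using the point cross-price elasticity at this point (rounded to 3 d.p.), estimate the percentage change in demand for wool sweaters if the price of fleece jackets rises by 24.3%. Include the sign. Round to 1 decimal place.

At P_1 = 28.6, P_2 = 14.5: Q_1 = 521.21.
∂Q_1/∂P_2 = 10.1.
ε = (∂Q_1/∂P_2)(P_2/Q_1) = 10.1000 × 14.5/521.21 ≈ 0.281.
%ΔQ_1 ≈ ε × %ΔP_2 = 0.281 × (24.3%) = 6.8%.

6.8%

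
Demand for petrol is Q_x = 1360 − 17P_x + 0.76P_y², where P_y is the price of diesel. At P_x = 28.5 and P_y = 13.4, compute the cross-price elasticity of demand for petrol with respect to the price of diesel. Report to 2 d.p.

At P_x = 28.5 and P_y = 13.4: Q_x = 1011.966.
∂Q_x/∂P_y = 1.52P_y = 1.52(13.4) = 20.3680.
ε = (∂Q_x/∂P_y)(P_y/Q_x) = 20.3680 × (13.4/1011.966) ≈ 0.27.

0.27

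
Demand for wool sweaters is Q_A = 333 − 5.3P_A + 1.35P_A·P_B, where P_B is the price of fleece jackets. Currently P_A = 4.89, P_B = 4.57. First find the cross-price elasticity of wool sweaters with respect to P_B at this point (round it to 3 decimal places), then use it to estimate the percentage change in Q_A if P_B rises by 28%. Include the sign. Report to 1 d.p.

2.5%

At P_A = 4.89, P_B = 4.57: Q_A = 337.252.
∂Q_A/∂P_B = 1.35P_A = 6.6015.
ε = (∂Q_A/∂P_B)(P_B/Q_A) = 6.6015 × 4.57/337.252 ≈ 0.089.
%ΔQ_A ≈ ε × %ΔP_B = 0.089 × (28%) = 2.5%.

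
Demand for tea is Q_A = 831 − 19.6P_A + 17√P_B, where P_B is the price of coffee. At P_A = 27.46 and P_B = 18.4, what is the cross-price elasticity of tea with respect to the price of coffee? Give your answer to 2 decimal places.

0.10

At P_A = 27.46 and P_B = 18.4: Q_A = 365.706.
∂Q_A/∂P_B = 17/(2√P_B) = 17/(2√18.4) = 1.9816.
ε = (∂Q_A/∂P_B)(P_B/Q_A) = 1.9816 × (18.4/365.706) ≈ 0.10.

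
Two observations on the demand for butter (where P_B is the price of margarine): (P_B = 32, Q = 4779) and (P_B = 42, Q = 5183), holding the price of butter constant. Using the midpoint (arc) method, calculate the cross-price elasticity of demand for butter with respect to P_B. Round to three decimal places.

ΔQ_A = 5183 − 4779 = 404; ΔP_B = 42 − 32 = 10.
Midpoints: Q̄_A = 4981.0, P̄_B = 37.00.
ε = (ΔQ_A/Q̄_A)/(ΔP_B/P̄_B) = (404/4981.0)/(10/37.00) ≈ 0.300.
ε > 0: butter and margarine are substitutes.

0.300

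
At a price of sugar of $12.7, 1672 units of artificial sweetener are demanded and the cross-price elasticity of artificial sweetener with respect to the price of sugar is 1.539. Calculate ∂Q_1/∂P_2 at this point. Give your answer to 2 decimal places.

202.61

ε = (∂Q_1/∂P_2)·(P_2/Q_1) ⇒ ∂Q_1/∂P_2 = ε·Q_1/P_2 = 1.539 × 1672/12.7 ≈ 202.61.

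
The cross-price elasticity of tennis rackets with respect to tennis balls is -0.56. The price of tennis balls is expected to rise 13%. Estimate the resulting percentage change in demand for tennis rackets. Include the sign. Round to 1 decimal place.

-7.3%

%ΔQ ≈ ε × %ΔP of tennis balls = -0.56 × (13%) = -7.3%.
Demand for tennis rackets falls by about 7.3%.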